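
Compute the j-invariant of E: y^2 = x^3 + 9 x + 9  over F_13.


Delta = -16(4 a^3 + 27 b^2) mod 13 = 5
-1728 * (4 a)^3 = -1728 * (4*9)^3 mod 13 = 12
j = 12 * 5^(-1) mod 13 = 5

j = 5 (mod 13)


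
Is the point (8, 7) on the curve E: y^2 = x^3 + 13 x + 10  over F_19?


Check whether y^2 = x^3 + 13 x + 10 (mod 19) for (x, y) = (8, 7).
LHS: y^2 = 7^2 mod 19 = 11
RHS: x^3 + 13 x + 10 = 8^3 + 13*8 + 10 mod 19 = 18
LHS != RHS

No, not on the curve


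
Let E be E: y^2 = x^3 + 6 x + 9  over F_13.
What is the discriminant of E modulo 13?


4 a^3 + 27 b^2 = 4*6^3 + 27*9^2 = 864 + 2187 = 3051
Delta = -16 * (3051) = -48816
Delta mod 13 = 12

Delta = 12 (mod 13)


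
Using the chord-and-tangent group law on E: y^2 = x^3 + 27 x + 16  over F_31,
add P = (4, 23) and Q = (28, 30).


P != Q, so use the chord formula.
s = (y2 - y1) / (x2 - x1) = (7) / (24) mod 31 = 30
x3 = s^2 - x1 - x2 mod 31 = 30^2 - 4 - 28 = 0
y3 = s (x1 - x3) - y1 mod 31 = 30 * (4 - 0) - 23 = 4

P + Q = (0, 4)


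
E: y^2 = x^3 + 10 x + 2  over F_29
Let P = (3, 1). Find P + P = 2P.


Doubling: s = (3 x1^2 + a) / (2 y1)
s = (3*3^2 + 10) / (2*1) mod 29 = 4
x3 = s^2 - 2 x1 mod 29 = 4^2 - 2*3 = 10
y3 = s (x1 - x3) - y1 mod 29 = 4 * (3 - 10) - 1 = 0

2P = (10, 0)


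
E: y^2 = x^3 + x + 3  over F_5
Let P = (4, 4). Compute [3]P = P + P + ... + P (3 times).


k = 3 = 11_2 (binary, LSB first: 11)
Double-and-add from P = (4, 4):
  bit 0 = 1: acc = O + (4, 4) = (4, 4)
  bit 1 = 1: acc = (4, 4) + (1, 0) = (4, 1)

3P = (4, 1)


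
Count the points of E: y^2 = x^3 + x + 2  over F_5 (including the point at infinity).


For each x in F_5, count y with y^2 = x^3 + 1 x + 2 mod 5:
  x = 1: RHS = 4, y in [2, 3]  -> 2 point(s)
  x = 4: RHS = 0, y in [0]  -> 1 point(s)
Affine points: 3. Add the point at infinity: total = 4.

#E(F_5) = 4


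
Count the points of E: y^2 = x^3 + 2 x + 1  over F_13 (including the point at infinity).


For each x in F_13, count y with y^2 = x^3 + 2 x + 1 mod 13:
  x = 0: RHS = 1, y in [1, 12]  -> 2 point(s)
  x = 1: RHS = 4, y in [2, 11]  -> 2 point(s)
  x = 2: RHS = 0, y in [0]  -> 1 point(s)
  x = 8: RHS = 9, y in [3, 10]  -> 2 point(s)
Affine points: 7. Add the point at infinity: total = 8.

#E(F_13) = 8


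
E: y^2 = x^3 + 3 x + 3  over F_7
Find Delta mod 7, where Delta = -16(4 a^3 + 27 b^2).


4 a^3 + 27 b^2 = 4*3^3 + 27*3^2 = 108 + 243 = 351
Delta = -16 * (351) = -5616
Delta mod 7 = 5

Delta = 5 (mod 7)


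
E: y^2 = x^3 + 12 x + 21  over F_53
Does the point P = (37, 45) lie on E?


Check whether y^2 = x^3 + 12 x + 21 (mod 53) for (x, y) = (37, 45).
LHS: y^2 = 45^2 mod 53 = 11
RHS: x^3 + 12 x + 21 = 37^3 + 12*37 + 21 mod 53 = 26
LHS != RHS

No, not on the curve


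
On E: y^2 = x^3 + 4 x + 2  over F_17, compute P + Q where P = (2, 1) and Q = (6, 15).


P != Q, so use the chord formula.
s = (y2 - y1) / (x2 - x1) = (14) / (4) mod 17 = 12
x3 = s^2 - x1 - x2 mod 17 = 12^2 - 2 - 6 = 0
y3 = s (x1 - x3) - y1 mod 17 = 12 * (2 - 0) - 1 = 6

P + Q = (0, 6)


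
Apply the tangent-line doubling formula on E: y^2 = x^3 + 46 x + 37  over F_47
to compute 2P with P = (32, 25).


Doubling: s = (3 x1^2 + a) / (2 y1)
s = (3*32^2 + 46) / (2*25) mod 47 = 21
x3 = s^2 - 2 x1 mod 47 = 21^2 - 2*32 = 1
y3 = s (x1 - x3) - y1 mod 47 = 21 * (32 - 1) - 25 = 15

2P = (1, 15)


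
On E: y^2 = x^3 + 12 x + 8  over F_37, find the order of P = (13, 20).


Compute successive multiples of P until we hit O:
  1P = (13, 20)
  2P = (7, 19)
  3P = (16, 35)
  4P = (33, 28)
  5P = (3, 21)
  6P = (31, 4)
  7P = (18, 5)
  8P = (15, 23)
  ... (continuing to 20P)
  20P = O

ord(P) = 20


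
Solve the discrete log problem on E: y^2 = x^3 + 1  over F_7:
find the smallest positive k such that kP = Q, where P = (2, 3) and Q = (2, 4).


Enumerate multiples of P until we hit Q = (2, 4):
  1P = (2, 3)
  2P = (0, 1)
  3P = (6, 0)
  4P = (0, 6)
  5P = (2, 4)
Match found at i = 5.

k = 5


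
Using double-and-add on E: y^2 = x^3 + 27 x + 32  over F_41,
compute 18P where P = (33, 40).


k = 18 = 10010_2 (binary, LSB first: 01001)
Double-and-add from P = (33, 40):
  bit 0 = 0: acc unchanged = O
  bit 1 = 1: acc = O + (24, 20) = (24, 20)
  bit 2 = 0: acc unchanged = (24, 20)
  bit 3 = 0: acc unchanged = (24, 20)
  bit 4 = 1: acc = (24, 20) + (4, 9) = (5, 13)

18P = (5, 13)


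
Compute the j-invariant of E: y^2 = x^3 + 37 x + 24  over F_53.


Delta = -16(4 a^3 + 27 b^2) mod 53 = 9
-1728 * (4 a)^3 = -1728 * (4*37)^3 mod 53 = 33
j = 33 * 9^(-1) mod 53 = 39

j = 39 (mod 53)


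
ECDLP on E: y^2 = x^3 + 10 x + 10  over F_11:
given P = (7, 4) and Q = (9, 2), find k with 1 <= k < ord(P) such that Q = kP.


Enumerate multiples of P until we hit Q = (9, 2):
  1P = (7, 4)
  2P = (9, 9)
  3P = (4, 9)
  4P = (4, 2)
  5P = (9, 2)
Match found at i = 5.

k = 5


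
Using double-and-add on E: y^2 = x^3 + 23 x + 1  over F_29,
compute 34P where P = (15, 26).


k = 34 = 100010_2 (binary, LSB first: 010001)
Double-and-add from P = (15, 26):
  bit 0 = 0: acc unchanged = O
  bit 1 = 1: acc = O + (12, 2) = (12, 2)
  bit 2 = 0: acc unchanged = (12, 2)
  bit 3 = 0: acc unchanged = (12, 2)
  bit 4 = 0: acc unchanged = (12, 2)
  bit 5 = 1: acc = (12, 2) + (8, 28) = (15, 3)

34P = (15, 3)


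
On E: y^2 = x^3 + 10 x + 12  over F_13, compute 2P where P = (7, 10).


Doubling: s = (3 x1^2 + a) / (2 y1)
s = (3*7^2 + 10) / (2*10) mod 13 = 2
x3 = s^2 - 2 x1 mod 13 = 2^2 - 2*7 = 3
y3 = s (x1 - x3) - y1 mod 13 = 2 * (7 - 3) - 10 = 11

2P = (3, 11)


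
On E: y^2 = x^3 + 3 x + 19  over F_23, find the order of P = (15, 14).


Compute successive multiples of P until we hit O:
  1P = (15, 14)
  2P = (19, 14)
  3P = (12, 9)
  4P = (9, 19)
  5P = (8, 7)
  6P = (1, 0)
  7P = (8, 16)
  8P = (9, 4)
  ... (continuing to 12P)
  12P = O

ord(P) = 12


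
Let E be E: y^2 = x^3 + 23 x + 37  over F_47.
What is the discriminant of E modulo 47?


4 a^3 + 27 b^2 = 4*23^3 + 27*37^2 = 48668 + 36963 = 85631
Delta = -16 * (85631) = -1370096
Delta mod 47 = 1

Delta = 1 (mod 47)


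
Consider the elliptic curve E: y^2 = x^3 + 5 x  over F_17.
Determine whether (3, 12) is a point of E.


Check whether y^2 = x^3 + 5 x + 0 (mod 17) for (x, y) = (3, 12).
LHS: y^2 = 12^2 mod 17 = 8
RHS: x^3 + 5 x + 0 = 3^3 + 5*3 + 0 mod 17 = 8
LHS = RHS

Yes, on the curve


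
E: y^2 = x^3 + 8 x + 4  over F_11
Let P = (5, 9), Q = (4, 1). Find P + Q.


P != Q, so use the chord formula.
s = (y2 - y1) / (x2 - x1) = (3) / (10) mod 11 = 8
x3 = s^2 - x1 - x2 mod 11 = 8^2 - 5 - 4 = 0
y3 = s (x1 - x3) - y1 mod 11 = 8 * (5 - 0) - 9 = 9

P + Q = (0, 9)


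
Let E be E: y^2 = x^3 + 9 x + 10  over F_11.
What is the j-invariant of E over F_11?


Delta = -16(4 a^3 + 27 b^2) mod 11 = 3
-1728 * (4 a)^3 = -1728 * (4*9)^3 mod 11 = 6
j = 6 * 3^(-1) mod 11 = 2

j = 2 (mod 11)


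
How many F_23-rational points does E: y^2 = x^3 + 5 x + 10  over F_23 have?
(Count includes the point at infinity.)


For each x in F_23, count y with y^2 = x^3 + 5 x + 10 mod 23:
  x = 1: RHS = 16, y in [4, 19]  -> 2 point(s)
  x = 3: RHS = 6, y in [11, 12]  -> 2 point(s)
  x = 4: RHS = 2, y in [5, 18]  -> 2 point(s)
  x = 6: RHS = 3, y in [7, 16]  -> 2 point(s)
  x = 9: RHS = 2, y in [5, 18]  -> 2 point(s)
  x = 10: RHS = 2, y in [5, 18]  -> 2 point(s)
  x = 11: RHS = 16, y in [4, 19]  -> 2 point(s)
  x = 12: RHS = 4, y in [2, 21]  -> 2 point(s)
  x = 13: RHS = 18, y in [8, 15]  -> 2 point(s)
  x = 14: RHS = 18, y in [8, 15]  -> 2 point(s)
  x = 16: RHS = 0, y in [0]  -> 1 point(s)
  x = 19: RHS = 18, y in [8, 15]  -> 2 point(s)
  x = 22: RHS = 4, y in [2, 21]  -> 2 point(s)
Affine points: 25. Add the point at infinity: total = 26.

#E(F_23) = 26


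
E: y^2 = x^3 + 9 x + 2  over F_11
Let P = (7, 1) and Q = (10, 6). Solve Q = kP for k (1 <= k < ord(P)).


Enumerate multiples of P until we hit Q = (10, 6):
  1P = (7, 1)
  2P = (9, 8)
  3P = (10, 5)
  4P = (8, 5)
  5P = (1, 1)
  6P = (3, 10)
  7P = (4, 6)
  8P = (4, 5)
  9P = (3, 1)
  10P = (1, 10)
  11P = (8, 6)
  12P = (10, 6)
Match found at i = 12.

k = 12


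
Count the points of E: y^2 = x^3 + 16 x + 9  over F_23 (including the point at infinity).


For each x in F_23, count y with y^2 = x^3 + 16 x + 9 mod 23:
  x = 0: RHS = 9, y in [3, 20]  -> 2 point(s)
  x = 1: RHS = 3, y in [7, 16]  -> 2 point(s)
  x = 2: RHS = 3, y in [7, 16]  -> 2 point(s)
  x = 7: RHS = 4, y in [2, 21]  -> 2 point(s)
  x = 9: RHS = 8, y in [10, 13]  -> 2 point(s)
  x = 15: RHS = 13, y in [6, 17]  -> 2 point(s)
  x = 20: RHS = 3, y in [7, 16]  -> 2 point(s)
Affine points: 14. Add the point at infinity: total = 15.

#E(F_23) = 15


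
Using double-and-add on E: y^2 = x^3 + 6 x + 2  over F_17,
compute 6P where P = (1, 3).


k = 6 = 110_2 (binary, LSB first: 011)
Double-and-add from P = (1, 3):
  bit 0 = 0: acc unchanged = O
  bit 1 = 1: acc = O + (13, 13) = (13, 13)
  bit 2 = 1: acc = (13, 13) + (10, 5) = (3, 8)

6P = (3, 8)


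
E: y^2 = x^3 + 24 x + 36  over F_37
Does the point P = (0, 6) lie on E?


Check whether y^2 = x^3 + 24 x + 36 (mod 37) for (x, y) = (0, 6).
LHS: y^2 = 6^2 mod 37 = 36
RHS: x^3 + 24 x + 36 = 0^3 + 24*0 + 36 mod 37 = 36
LHS = RHS

Yes, on the curve


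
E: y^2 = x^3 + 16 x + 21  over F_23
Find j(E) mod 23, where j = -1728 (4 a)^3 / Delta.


Delta = -16(4 a^3 + 27 b^2) mod 23 = 7
-1728 * (4 a)^3 = -1728 * (4*16)^3 mod 23 = 7
j = 7 * 7^(-1) mod 23 = 1

j = 1 (mod 23)


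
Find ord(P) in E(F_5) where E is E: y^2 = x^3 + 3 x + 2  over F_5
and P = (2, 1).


Compute successive multiples of P until we hit O:
  1P = (2, 1)
  2P = (1, 4)
  3P = (1, 1)
  4P = (2, 4)
  5P = O

ord(P) = 5


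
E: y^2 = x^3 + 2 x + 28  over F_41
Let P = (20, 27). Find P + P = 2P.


Doubling: s = (3 x1^2 + a) / (2 y1)
s = (3*20^2 + 2) / (2*27) mod 41 = 1
x3 = s^2 - 2 x1 mod 41 = 1^2 - 2*20 = 2
y3 = s (x1 - x3) - y1 mod 41 = 1 * (20 - 2) - 27 = 32

2P = (2, 32)


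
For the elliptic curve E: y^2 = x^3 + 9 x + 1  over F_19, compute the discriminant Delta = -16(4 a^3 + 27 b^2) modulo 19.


4 a^3 + 27 b^2 = 4*9^3 + 27*1^2 = 2916 + 27 = 2943
Delta = -16 * (2943) = -47088
Delta mod 19 = 13

Delta = 13 (mod 19)


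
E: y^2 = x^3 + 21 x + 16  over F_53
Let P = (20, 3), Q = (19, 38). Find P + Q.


P != Q, so use the chord formula.
s = (y2 - y1) / (x2 - x1) = (35) / (52) mod 53 = 18
x3 = s^2 - x1 - x2 mod 53 = 18^2 - 20 - 19 = 20
y3 = s (x1 - x3) - y1 mod 53 = 18 * (20 - 20) - 3 = 50

P + Q = (20, 50)


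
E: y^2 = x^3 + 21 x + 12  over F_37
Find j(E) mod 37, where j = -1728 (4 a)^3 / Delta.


Delta = -16(4 a^3 + 27 b^2) mod 37 = 25
-1728 * (4 a)^3 = -1728 * (4*21)^3 mod 37 = 11
j = 11 * 25^(-1) mod 37 = 33

j = 33 (mod 37)


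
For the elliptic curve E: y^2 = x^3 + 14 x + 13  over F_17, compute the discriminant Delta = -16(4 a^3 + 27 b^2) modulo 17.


4 a^3 + 27 b^2 = 4*14^3 + 27*13^2 = 10976 + 4563 = 15539
Delta = -16 * (15539) = -248624
Delta mod 17 = 1

Delta = 1 (mod 17)


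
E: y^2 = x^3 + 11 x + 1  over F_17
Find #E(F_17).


For each x in F_17, count y with y^2 = x^3 + 11 x + 1 mod 17:
  x = 0: RHS = 1, y in [1, 16]  -> 2 point(s)
  x = 1: RHS = 13, y in [8, 9]  -> 2 point(s)
  x = 7: RHS = 13, y in [8, 9]  -> 2 point(s)
  x = 9: RHS = 13, y in [8, 9]  -> 2 point(s)
  x = 11: RHS = 8, y in [5, 12]  -> 2 point(s)
  x = 12: RHS = 8, y in [5, 12]  -> 2 point(s)
  x = 14: RHS = 9, y in [3, 14]  -> 2 point(s)
Affine points: 14. Add the point at infinity: total = 15.

#E(F_17) = 15


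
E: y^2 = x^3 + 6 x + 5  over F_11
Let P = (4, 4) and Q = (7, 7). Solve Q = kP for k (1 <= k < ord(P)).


Enumerate multiples of P until we hit Q = (7, 7):
  1P = (4, 4)
  2P = (8, 2)
  3P = (2, 6)
  4P = (6, 9)
  5P = (10, 3)
  6P = (1, 1)
  7P = (7, 4)
  8P = (0, 7)
  9P = (0, 4)
  10P = (7, 7)
Match found at i = 10.

k = 10


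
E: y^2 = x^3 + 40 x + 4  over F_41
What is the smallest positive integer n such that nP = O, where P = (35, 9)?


Compute successive multiples of P until we hit O:
  1P = (35, 9)
  2P = (30, 23)
  3P = (15, 17)
  4P = (1, 2)
  5P = (6, 3)
  6P = (31, 30)
  7P = (0, 2)
  8P = (29, 25)
  ... (continuing to 47P)
  47P = O

ord(P) = 47


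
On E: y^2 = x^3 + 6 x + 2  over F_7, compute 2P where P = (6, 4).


Doubling: s = (3 x1^2 + a) / (2 y1)
s = (3*6^2 + 6) / (2*4) mod 7 = 2
x3 = s^2 - 2 x1 mod 7 = 2^2 - 2*6 = 6
y3 = s (x1 - x3) - y1 mod 7 = 2 * (6 - 6) - 4 = 3

2P = (6, 3)


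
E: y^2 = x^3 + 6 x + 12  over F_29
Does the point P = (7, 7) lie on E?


Check whether y^2 = x^3 + 6 x + 12 (mod 29) for (x, y) = (7, 7).
LHS: y^2 = 7^2 mod 29 = 20
RHS: x^3 + 6 x + 12 = 7^3 + 6*7 + 12 mod 29 = 20
LHS = RHS

Yes, on the curve


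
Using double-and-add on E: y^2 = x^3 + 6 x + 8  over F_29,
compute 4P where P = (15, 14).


k = 4 = 100_2 (binary, LSB first: 001)
Double-and-add from P = (15, 14):
  bit 0 = 0: acc unchanged = O
  bit 1 = 0: acc unchanged = O
  bit 2 = 1: acc = O + (17, 21) = (17, 21)

4P = (17, 21)


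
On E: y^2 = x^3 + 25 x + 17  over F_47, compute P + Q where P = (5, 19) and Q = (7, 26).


P != Q, so use the chord formula.
s = (y2 - y1) / (x2 - x1) = (7) / (2) mod 47 = 27
x3 = s^2 - x1 - x2 mod 47 = 27^2 - 5 - 7 = 12
y3 = s (x1 - x3) - y1 mod 47 = 27 * (5 - 12) - 19 = 27

P + Q = (12, 27)


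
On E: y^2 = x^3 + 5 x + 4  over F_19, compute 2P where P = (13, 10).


Doubling: s = (3 x1^2 + a) / (2 y1)
s = (3*13^2 + 5) / (2*10) mod 19 = 18
x3 = s^2 - 2 x1 mod 19 = 18^2 - 2*13 = 13
y3 = s (x1 - x3) - y1 mod 19 = 18 * (13 - 13) - 10 = 9

2P = (13, 9)


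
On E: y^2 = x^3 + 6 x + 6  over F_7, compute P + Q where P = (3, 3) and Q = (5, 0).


P != Q, so use the chord formula.
s = (y2 - y1) / (x2 - x1) = (4) / (2) mod 7 = 2
x3 = s^2 - x1 - x2 mod 7 = 2^2 - 3 - 5 = 3
y3 = s (x1 - x3) - y1 mod 7 = 2 * (3 - 3) - 3 = 4

P + Q = (3, 4)


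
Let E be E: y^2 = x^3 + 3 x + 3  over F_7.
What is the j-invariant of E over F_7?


Delta = -16(4 a^3 + 27 b^2) mod 7 = 5
-1728 * (4 a)^3 = -1728 * (4*3)^3 mod 7 = 6
j = 6 * 5^(-1) mod 7 = 4

j = 4 (mod 7)


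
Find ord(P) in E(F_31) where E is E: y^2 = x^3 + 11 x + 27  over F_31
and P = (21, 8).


Compute successive multiples of P until we hit O:
  1P = (21, 8)
  2P = (24, 17)
  3P = (26, 8)
  4P = (15, 23)
  5P = (9, 24)
  6P = (20, 1)
  7P = (8, 21)
  8P = (3, 5)
  ... (continuing to 25P)
  25P = O

ord(P) = 25


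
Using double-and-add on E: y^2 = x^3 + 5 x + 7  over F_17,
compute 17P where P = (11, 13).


k = 17 = 10001_2 (binary, LSB first: 10001)
Double-and-add from P = (11, 13):
  bit 0 = 1: acc = O + (11, 13) = (11, 13)
  bit 1 = 0: acc unchanged = (11, 13)
  bit 2 = 0: acc unchanged = (11, 13)
  bit 3 = 0: acc unchanged = (11, 13)
  bit 4 = 1: acc = (11, 13) + (6, 10) = (16, 1)

17P = (16, 1)


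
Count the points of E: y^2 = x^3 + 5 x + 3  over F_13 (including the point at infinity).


For each x in F_13, count y with y^2 = x^3 + 5 x + 3 mod 13:
  x = 0: RHS = 3, y in [4, 9]  -> 2 point(s)
  x = 1: RHS = 9, y in [3, 10]  -> 2 point(s)
  x = 4: RHS = 9, y in [3, 10]  -> 2 point(s)
  x = 5: RHS = 10, y in [6, 7]  -> 2 point(s)
  x = 7: RHS = 4, y in [2, 11]  -> 2 point(s)
  x = 8: RHS = 9, y in [3, 10]  -> 2 point(s)
  x = 9: RHS = 10, y in [6, 7]  -> 2 point(s)
  x = 10: RHS = 0, y in [0]  -> 1 point(s)
  x = 12: RHS = 10, y in [6, 7]  -> 2 point(s)
Affine points: 17. Add the point at infinity: total = 18.

#E(F_13) = 18


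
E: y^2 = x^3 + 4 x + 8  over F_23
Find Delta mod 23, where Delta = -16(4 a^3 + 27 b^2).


4 a^3 + 27 b^2 = 4*4^3 + 27*8^2 = 256 + 1728 = 1984
Delta = -16 * (1984) = -31744
Delta mod 23 = 19

Delta = 19 (mod 23)


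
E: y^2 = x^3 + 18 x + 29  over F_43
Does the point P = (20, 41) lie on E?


Check whether y^2 = x^3 + 18 x + 29 (mod 43) for (x, y) = (20, 41).
LHS: y^2 = 41^2 mod 43 = 4
RHS: x^3 + 18 x + 29 = 20^3 + 18*20 + 29 mod 43 = 4
LHS = RHS

Yes, on the curve


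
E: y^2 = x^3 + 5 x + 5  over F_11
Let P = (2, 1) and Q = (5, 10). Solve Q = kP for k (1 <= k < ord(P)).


Enumerate multiples of P until we hit Q = (5, 10):
  1P = (2, 1)
  2P = (5, 1)
  3P = (4, 10)
  4P = (6, 3)
  5P = (6, 8)
  6P = (4, 1)
  7P = (5, 10)
Match found at i = 7.

k = 7


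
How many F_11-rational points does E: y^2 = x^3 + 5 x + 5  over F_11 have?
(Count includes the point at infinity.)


For each x in F_11, count y with y^2 = x^3 + 5 x + 5 mod 11:
  x = 0: RHS = 5, y in [4, 7]  -> 2 point(s)
  x = 1: RHS = 0, y in [0]  -> 1 point(s)
  x = 2: RHS = 1, y in [1, 10]  -> 2 point(s)
  x = 3: RHS = 3, y in [5, 6]  -> 2 point(s)
  x = 4: RHS = 1, y in [1, 10]  -> 2 point(s)
  x = 5: RHS = 1, y in [1, 10]  -> 2 point(s)
  x = 6: RHS = 9, y in [3, 8]  -> 2 point(s)
  x = 7: RHS = 9, y in [3, 8]  -> 2 point(s)
  x = 9: RHS = 9, y in [3, 8]  -> 2 point(s)
Affine points: 17. Add the point at infinity: total = 18.

#E(F_11) = 18


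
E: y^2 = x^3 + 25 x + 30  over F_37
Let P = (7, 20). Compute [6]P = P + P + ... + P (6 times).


k = 6 = 110_2 (binary, LSB first: 011)
Double-and-add from P = (7, 20):
  bit 0 = 0: acc unchanged = O
  bit 1 = 1: acc = O + (13, 6) = (13, 6)
  bit 2 = 1: acc = (13, 6) + (36, 35) = (14, 4)

6P = (14, 4)


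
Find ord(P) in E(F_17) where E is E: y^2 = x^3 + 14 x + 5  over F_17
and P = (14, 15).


Compute successive multiples of P until we hit O:
  1P = (14, 15)
  2P = (8, 0)
  3P = (14, 2)
  4P = O

ord(P) = 4


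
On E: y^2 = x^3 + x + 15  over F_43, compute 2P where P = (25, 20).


Doubling: s = (3 x1^2 + a) / (2 y1)
s = (3*25^2 + 1) / (2*20) mod 43 = 34
x3 = s^2 - 2 x1 mod 43 = 34^2 - 2*25 = 31
y3 = s (x1 - x3) - y1 mod 43 = 34 * (25 - 31) - 20 = 34

2P = (31, 34)


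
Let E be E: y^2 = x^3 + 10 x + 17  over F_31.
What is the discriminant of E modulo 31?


4 a^3 + 27 b^2 = 4*10^3 + 27*17^2 = 4000 + 7803 = 11803
Delta = -16 * (11803) = -188848
Delta mod 31 = 4

Delta = 4 (mod 31)


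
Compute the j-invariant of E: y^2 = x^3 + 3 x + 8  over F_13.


Delta = -16(4 a^3 + 27 b^2) mod 13 = 4
-1728 * (4 a)^3 = -1728 * (4*3)^3 mod 13 = 12
j = 12 * 4^(-1) mod 13 = 3

j = 3 (mod 13)


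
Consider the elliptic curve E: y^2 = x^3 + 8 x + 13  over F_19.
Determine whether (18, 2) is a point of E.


Check whether y^2 = x^3 + 8 x + 13 (mod 19) for (x, y) = (18, 2).
LHS: y^2 = 2^2 mod 19 = 4
RHS: x^3 + 8 x + 13 = 18^3 + 8*18 + 13 mod 19 = 4
LHS = RHS

Yes, on the curve


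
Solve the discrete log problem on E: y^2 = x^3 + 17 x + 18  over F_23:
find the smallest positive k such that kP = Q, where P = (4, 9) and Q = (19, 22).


Enumerate multiples of P until we hit Q = (19, 22):
  1P = (4, 9)
  2P = (0, 8)
  3P = (9, 7)
  4P = (12, 8)
  5P = (16, 4)
  6P = (11, 15)
  7P = (20, 20)
  8P = (1, 6)
  9P = (19, 22)
Match found at i = 9.

k = 9


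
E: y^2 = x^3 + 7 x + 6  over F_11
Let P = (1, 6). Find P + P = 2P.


Doubling: s = (3 x1^2 + a) / (2 y1)
s = (3*1^2 + 7) / (2*6) mod 11 = 10
x3 = s^2 - 2 x1 mod 11 = 10^2 - 2*1 = 10
y3 = s (x1 - x3) - y1 mod 11 = 10 * (1 - 10) - 6 = 3

2P = (10, 3)


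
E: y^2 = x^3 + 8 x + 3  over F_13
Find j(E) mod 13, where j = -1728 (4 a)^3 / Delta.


Delta = -16(4 a^3 + 27 b^2) mod 13 = 4
-1728 * (4 a)^3 = -1728 * (4*8)^3 mod 13 = 8
j = 8 * 4^(-1) mod 13 = 2

j = 2 (mod 13)


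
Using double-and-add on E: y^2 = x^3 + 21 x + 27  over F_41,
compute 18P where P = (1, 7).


k = 18 = 10010_2 (binary, LSB first: 01001)
Double-and-add from P = (1, 7):
  bit 0 = 0: acc unchanged = O
  bit 1 = 1: acc = O + (16, 20) = (16, 20)
  bit 2 = 0: acc unchanged = (16, 20)
  bit 3 = 0: acc unchanged = (16, 20)
  bit 4 = 1: acc = (16, 20) + (37, 24) = (11, 20)

18P = (11, 20)


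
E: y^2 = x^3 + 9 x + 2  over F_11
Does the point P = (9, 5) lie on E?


Check whether y^2 = x^3 + 9 x + 2 (mod 11) for (x, y) = (9, 5).
LHS: y^2 = 5^2 mod 11 = 3
RHS: x^3 + 9 x + 2 = 9^3 + 9*9 + 2 mod 11 = 9
LHS != RHS

No, not on the curve


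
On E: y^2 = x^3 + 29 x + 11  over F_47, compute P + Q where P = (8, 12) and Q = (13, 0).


P != Q, so use the chord formula.
s = (y2 - y1) / (x2 - x1) = (35) / (5) mod 47 = 7
x3 = s^2 - x1 - x2 mod 47 = 7^2 - 8 - 13 = 28
y3 = s (x1 - x3) - y1 mod 47 = 7 * (8 - 28) - 12 = 36

P + Q = (28, 36)


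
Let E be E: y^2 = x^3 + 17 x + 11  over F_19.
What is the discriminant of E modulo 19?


4 a^3 + 27 b^2 = 4*17^3 + 27*11^2 = 19652 + 3267 = 22919
Delta = -16 * (22919) = -366704
Delta mod 19 = 15

Delta = 15 (mod 19)


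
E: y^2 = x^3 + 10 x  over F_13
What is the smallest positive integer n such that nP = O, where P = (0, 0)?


Compute successive multiples of P until we hit O:
  1P = (0, 0)
  2P = O

ord(P) = 2


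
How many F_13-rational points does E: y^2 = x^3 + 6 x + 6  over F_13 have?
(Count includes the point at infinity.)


For each x in F_13, count y with y^2 = x^3 + 6 x + 6 mod 13:
  x = 1: RHS = 0, y in [0]  -> 1 point(s)
  x = 2: RHS = 0, y in [0]  -> 1 point(s)
  x = 3: RHS = 12, y in [5, 8]  -> 2 point(s)
  x = 4: RHS = 3, y in [4, 9]  -> 2 point(s)
  x = 7: RHS = 1, y in [1, 12]  -> 2 point(s)
  x = 9: RHS = 9, y in [3, 10]  -> 2 point(s)
  x = 10: RHS = 0, y in [0]  -> 1 point(s)
  x = 11: RHS = 12, y in [5, 8]  -> 2 point(s)
  x = 12: RHS = 12, y in [5, 8]  -> 2 point(s)
Affine points: 15. Add the point at infinity: total = 16.

#E(F_13) = 16


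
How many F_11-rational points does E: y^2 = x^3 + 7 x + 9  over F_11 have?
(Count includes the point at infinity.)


For each x in F_11, count y with y^2 = x^3 + 7 x + 9 mod 11:
  x = 0: RHS = 9, y in [3, 8]  -> 2 point(s)
  x = 2: RHS = 9, y in [3, 8]  -> 2 point(s)
  x = 5: RHS = 4, y in [2, 9]  -> 2 point(s)
  x = 6: RHS = 3, y in [5, 6]  -> 2 point(s)
  x = 7: RHS = 5, y in [4, 7]  -> 2 point(s)
  x = 8: RHS = 5, y in [4, 7]  -> 2 point(s)
  x = 9: RHS = 9, y in [3, 8]  -> 2 point(s)
  x = 10: RHS = 1, y in [1, 10]  -> 2 point(s)
Affine points: 16. Add the point at infinity: total = 17.

#E(F_11) = 17


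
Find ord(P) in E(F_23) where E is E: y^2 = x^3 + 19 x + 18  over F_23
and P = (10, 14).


Compute successive multiples of P until we hit O:
  1P = (10, 14)
  2P = (19, 19)
  3P = (21, 8)
  4P = (21, 15)
  5P = (19, 4)
  6P = (10, 9)
  7P = O

ord(P) = 7


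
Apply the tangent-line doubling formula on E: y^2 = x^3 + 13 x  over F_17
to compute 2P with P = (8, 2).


Doubling: s = (3 x1^2 + a) / (2 y1)
s = (3*8^2 + 13) / (2*2) mod 17 = 13
x3 = s^2 - 2 x1 mod 17 = 13^2 - 2*8 = 0
y3 = s (x1 - x3) - y1 mod 17 = 13 * (8 - 0) - 2 = 0

2P = (0, 0)


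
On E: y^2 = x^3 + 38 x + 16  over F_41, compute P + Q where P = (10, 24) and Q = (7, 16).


P != Q, so use the chord formula.
s = (y2 - y1) / (x2 - x1) = (33) / (38) mod 41 = 30
x3 = s^2 - x1 - x2 mod 41 = 30^2 - 10 - 7 = 22
y3 = s (x1 - x3) - y1 mod 41 = 30 * (10 - 22) - 24 = 26

P + Q = (22, 26)


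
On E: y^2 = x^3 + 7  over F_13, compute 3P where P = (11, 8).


k = 3 = 11_2 (binary, LSB first: 11)
Double-and-add from P = (11, 8):
  bit 0 = 1: acc = O + (11, 8) = (11, 8)
  bit 1 = 1: acc = (11, 8) + (7, 8) = (8, 5)

3P = (8, 5)


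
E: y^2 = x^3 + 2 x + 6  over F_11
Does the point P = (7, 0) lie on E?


Check whether y^2 = x^3 + 2 x + 6 (mod 11) for (x, y) = (7, 0).
LHS: y^2 = 0^2 mod 11 = 0
RHS: x^3 + 2 x + 6 = 7^3 + 2*7 + 6 mod 11 = 0
LHS = RHS

Yes, on the curve


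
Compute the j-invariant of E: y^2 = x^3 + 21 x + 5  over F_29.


Delta = -16(4 a^3 + 27 b^2) mod 29 = 15
-1728 * (4 a)^3 = -1728 * (4*21)^3 mod 29 = 24
j = 24 * 15^(-1) mod 29 = 19

j = 19 (mod 29)


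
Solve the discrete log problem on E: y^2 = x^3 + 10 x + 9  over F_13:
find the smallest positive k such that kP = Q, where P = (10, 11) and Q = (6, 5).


Enumerate multiples of P until we hit Q = (6, 5):
  1P = (10, 11)
  2P = (3, 12)
  3P = (4, 3)
  4P = (8, 9)
  5P = (9, 3)
  6P = (6, 8)
  7P = (0, 3)
  8P = (0, 10)
  9P = (6, 5)
Match found at i = 9.

k = 9


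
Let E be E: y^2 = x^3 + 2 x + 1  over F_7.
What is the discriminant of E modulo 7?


4 a^3 + 27 b^2 = 4*2^3 + 27*1^2 = 32 + 27 = 59
Delta = -16 * (59) = -944
Delta mod 7 = 1

Delta = 1 (mod 7)


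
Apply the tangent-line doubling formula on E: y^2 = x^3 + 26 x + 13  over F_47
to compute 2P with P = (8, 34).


Doubling: s = (3 x1^2 + a) / (2 y1)
s = (3*8^2 + 26) / (2*34) mod 47 = 35
x3 = s^2 - 2 x1 mod 47 = 35^2 - 2*8 = 34
y3 = s (x1 - x3) - y1 mod 47 = 35 * (8 - 34) - 34 = 43

2P = (34, 43)


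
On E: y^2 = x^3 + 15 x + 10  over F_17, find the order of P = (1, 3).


Compute successive multiples of P until we hit O:
  1P = (1, 3)
  2P = (7, 13)
  3P = (8, 8)
  4P = (4, 7)
  5P = (10, 2)
  6P = (10, 15)
  7P = (4, 10)
  8P = (8, 9)
  ... (continuing to 11P)
  11P = O

ord(P) = 11


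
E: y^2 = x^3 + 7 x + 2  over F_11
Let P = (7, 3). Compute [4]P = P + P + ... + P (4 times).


k = 4 = 100_2 (binary, LSB first: 001)
Double-and-add from P = (7, 3):
  bit 0 = 0: acc unchanged = O
  bit 1 = 0: acc unchanged = O
  bit 2 = 1: acc = O + (10, 7) = (10, 7)

4P = (10, 7)


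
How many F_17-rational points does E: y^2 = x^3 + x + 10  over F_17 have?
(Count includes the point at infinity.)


For each x in F_17, count y with y^2 = x^3 + 1 x + 10 mod 17:
  x = 5: RHS = 4, y in [2, 15]  -> 2 point(s)
  x = 9: RHS = 0, y in [0]  -> 1 point(s)
  x = 10: RHS = 0, y in [0]  -> 1 point(s)
  x = 11: RHS = 9, y in [3, 14]  -> 2 point(s)
  x = 12: RHS = 16, y in [4, 13]  -> 2 point(s)
  x = 15: RHS = 0, y in [0]  -> 1 point(s)
  x = 16: RHS = 8, y in [5, 12]  -> 2 point(s)
Affine points: 11. Add the point at infinity: total = 12.

#E(F_17) = 12


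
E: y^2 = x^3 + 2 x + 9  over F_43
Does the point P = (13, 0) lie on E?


Check whether y^2 = x^3 + 2 x + 9 (mod 43) for (x, y) = (13, 0).
LHS: y^2 = 0^2 mod 43 = 0
RHS: x^3 + 2 x + 9 = 13^3 + 2*13 + 9 mod 43 = 39
LHS != RHS

No, not on the curve


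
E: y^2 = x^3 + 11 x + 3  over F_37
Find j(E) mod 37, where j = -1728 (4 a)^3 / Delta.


Delta = -16(4 a^3 + 27 b^2) mod 37 = 24
-1728 * (4 a)^3 = -1728 * (4*11)^3 mod 37 = 36
j = 36 * 24^(-1) mod 37 = 20

j = 20 (mod 37)


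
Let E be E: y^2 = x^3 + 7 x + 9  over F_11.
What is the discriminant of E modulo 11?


4 a^3 + 27 b^2 = 4*7^3 + 27*9^2 = 1372 + 2187 = 3559
Delta = -16 * (3559) = -56944
Delta mod 11 = 3

Delta = 3 (mod 11)


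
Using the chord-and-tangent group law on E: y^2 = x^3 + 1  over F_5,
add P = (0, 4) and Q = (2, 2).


P != Q, so use the chord formula.
s = (y2 - y1) / (x2 - x1) = (3) / (2) mod 5 = 4
x3 = s^2 - x1 - x2 mod 5 = 4^2 - 0 - 2 = 4
y3 = s (x1 - x3) - y1 mod 5 = 4 * (0 - 4) - 4 = 0

P + Q = (4, 0)


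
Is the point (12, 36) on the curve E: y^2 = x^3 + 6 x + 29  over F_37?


Check whether y^2 = x^3 + 6 x + 29 (mod 37) for (x, y) = (12, 36).
LHS: y^2 = 36^2 mod 37 = 1
RHS: x^3 + 6 x + 29 = 12^3 + 6*12 + 29 mod 37 = 16
LHS != RHS

No, not on the curve


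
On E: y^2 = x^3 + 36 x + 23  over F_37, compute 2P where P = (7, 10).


Doubling: s = (3 x1^2 + a) / (2 y1)
s = (3*7^2 + 36) / (2*10) mod 37 = 11
x3 = s^2 - 2 x1 mod 37 = 11^2 - 2*7 = 33
y3 = s (x1 - x3) - y1 mod 37 = 11 * (7 - 33) - 10 = 0

2P = (33, 0)


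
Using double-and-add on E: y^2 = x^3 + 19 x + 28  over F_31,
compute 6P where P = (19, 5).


k = 6 = 110_2 (binary, LSB first: 011)
Double-and-add from P = (19, 5):
  bit 0 = 0: acc unchanged = O
  bit 1 = 1: acc = O + (21, 4) = (21, 4)
  bit 2 = 1: acc = (21, 4) + (14, 0) = (21, 27)

6P = (21, 27)


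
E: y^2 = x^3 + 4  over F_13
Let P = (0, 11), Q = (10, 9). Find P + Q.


P != Q, so use the chord formula.
s = (y2 - y1) / (x2 - x1) = (11) / (10) mod 13 = 5
x3 = s^2 - x1 - x2 mod 13 = 5^2 - 0 - 10 = 2
y3 = s (x1 - x3) - y1 mod 13 = 5 * (0 - 2) - 11 = 5

P + Q = (2, 5)


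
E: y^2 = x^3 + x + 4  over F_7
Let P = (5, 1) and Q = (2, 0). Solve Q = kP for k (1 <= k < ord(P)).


Enumerate multiples of P until we hit Q = (2, 0):
  1P = (5, 1)
  2P = (6, 3)
  3P = (0, 2)
  4P = (4, 3)
  5P = (2, 0)
Match found at i = 5.

k = 5


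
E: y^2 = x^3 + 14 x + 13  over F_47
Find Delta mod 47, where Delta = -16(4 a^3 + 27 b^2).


4 a^3 + 27 b^2 = 4*14^3 + 27*13^2 = 10976 + 4563 = 15539
Delta = -16 * (15539) = -248624
Delta mod 47 = 6

Delta = 6 (mod 47)


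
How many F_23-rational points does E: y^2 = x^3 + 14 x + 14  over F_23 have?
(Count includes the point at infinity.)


For each x in F_23, count y with y^2 = x^3 + 14 x + 14 mod 23:
  x = 1: RHS = 6, y in [11, 12]  -> 2 point(s)
  x = 2: RHS = 4, y in [2, 21]  -> 2 point(s)
  x = 5: RHS = 2, y in [5, 18]  -> 2 point(s)
  x = 7: RHS = 18, y in [8, 15]  -> 2 point(s)
  x = 9: RHS = 18, y in [8, 15]  -> 2 point(s)
  x = 10: RHS = 4, y in [2, 21]  -> 2 point(s)
  x = 11: RHS = 4, y in [2, 21]  -> 2 point(s)
  x = 12: RHS = 1, y in [1, 22]  -> 2 point(s)
  x = 13: RHS = 1, y in [1, 22]  -> 2 point(s)
  x = 17: RHS = 13, y in [6, 17]  -> 2 point(s)
  x = 18: RHS = 3, y in [7, 16]  -> 2 point(s)
  x = 19: RHS = 9, y in [3, 20]  -> 2 point(s)
  x = 21: RHS = 1, y in [1, 22]  -> 2 point(s)
Affine points: 26. Add the point at infinity: total = 27.

#E(F_23) = 27


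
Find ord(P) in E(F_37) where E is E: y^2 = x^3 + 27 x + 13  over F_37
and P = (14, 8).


Compute successive multiples of P until we hit O:
  1P = (14, 8)
  2P = (30, 6)
  3P = (4, 0)
  4P = (30, 31)
  5P = (14, 29)
  6P = O

ord(P) = 6


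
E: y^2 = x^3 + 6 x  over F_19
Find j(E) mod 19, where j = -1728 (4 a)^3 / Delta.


Delta = -16(4 a^3 + 27 b^2) mod 19 = 8
-1728 * (4 a)^3 = -1728 * (4*6)^3 mod 19 = 11
j = 11 * 8^(-1) mod 19 = 18

j = 18 (mod 19)


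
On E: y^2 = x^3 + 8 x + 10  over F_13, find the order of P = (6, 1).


Compute successive multiples of P until we hit O:
  1P = (6, 1)
  2P = (11, 8)
  3P = (12, 1)
  4P = (8, 12)
  5P = (0, 6)
  6P = (3, 3)
  7P = (3, 10)
  8P = (0, 7)
  ... (continuing to 13P)
  13P = O

ord(P) = 13


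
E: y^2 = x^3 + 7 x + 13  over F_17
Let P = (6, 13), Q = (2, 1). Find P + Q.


P != Q, so use the chord formula.
s = (y2 - y1) / (x2 - x1) = (5) / (13) mod 17 = 3
x3 = s^2 - x1 - x2 mod 17 = 3^2 - 6 - 2 = 1
y3 = s (x1 - x3) - y1 mod 17 = 3 * (6 - 1) - 13 = 2

P + Q = (1, 2)


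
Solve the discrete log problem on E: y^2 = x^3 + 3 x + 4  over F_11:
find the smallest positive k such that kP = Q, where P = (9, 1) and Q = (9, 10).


Enumerate multiples of P until we hit Q = (9, 10):
  1P = (9, 1)
  2P = (8, 1)
  3P = (5, 10)
  4P = (0, 9)
  5P = (7, 7)
  6P = (4, 6)
  7P = (10, 0)
  8P = (4, 5)
  9P = (7, 4)
  10P = (0, 2)
  11P = (5, 1)
  12P = (8, 10)
  13P = (9, 10)
Match found at i = 13.

k = 13


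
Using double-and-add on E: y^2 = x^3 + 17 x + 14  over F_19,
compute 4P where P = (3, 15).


k = 4 = 100_2 (binary, LSB first: 001)
Double-and-add from P = (3, 15):
  bit 0 = 0: acc unchanged = O
  bit 1 = 0: acc unchanged = O
  bit 2 = 1: acc = O + (10, 5) = (10, 5)

4P = (10, 5)


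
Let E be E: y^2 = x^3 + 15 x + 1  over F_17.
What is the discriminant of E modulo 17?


4 a^3 + 27 b^2 = 4*15^3 + 27*1^2 = 13500 + 27 = 13527
Delta = -16 * (13527) = -216432
Delta mod 17 = 12

Delta = 12 (mod 17)


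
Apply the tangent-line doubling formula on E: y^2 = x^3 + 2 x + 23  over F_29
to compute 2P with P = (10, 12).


Doubling: s = (3 x1^2 + a) / (2 y1)
s = (3*10^2 + 2) / (2*12) mod 29 = 15
x3 = s^2 - 2 x1 mod 29 = 15^2 - 2*10 = 2
y3 = s (x1 - x3) - y1 mod 29 = 15 * (10 - 2) - 12 = 21

2P = (2, 21)


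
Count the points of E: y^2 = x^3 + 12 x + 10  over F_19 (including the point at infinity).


For each x in F_19, count y with y^2 = x^3 + 12 x + 10 mod 19:
  x = 1: RHS = 4, y in [2, 17]  -> 2 point(s)
  x = 2: RHS = 4, y in [2, 17]  -> 2 point(s)
  x = 3: RHS = 16, y in [4, 15]  -> 2 point(s)
  x = 5: RHS = 5, y in [9, 10]  -> 2 point(s)
  x = 7: RHS = 0, y in [0]  -> 1 point(s)
  x = 9: RHS = 11, y in [7, 12]  -> 2 point(s)
  x = 10: RHS = 9, y in [3, 16]  -> 2 point(s)
  x = 12: RHS = 1, y in [1, 18]  -> 2 point(s)
  x = 13: RHS = 7, y in [8, 11]  -> 2 point(s)
  x = 16: RHS = 4, y in [2, 17]  -> 2 point(s)
  x = 17: RHS = 16, y in [4, 15]  -> 2 point(s)
  x = 18: RHS = 16, y in [4, 15]  -> 2 point(s)
Affine points: 23. Add the point at infinity: total = 24.

#E(F_19) = 24


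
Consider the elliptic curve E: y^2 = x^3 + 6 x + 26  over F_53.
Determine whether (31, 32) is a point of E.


Check whether y^2 = x^3 + 6 x + 26 (mod 53) for (x, y) = (31, 32).
LHS: y^2 = 32^2 mod 53 = 17
RHS: x^3 + 6 x + 26 = 31^3 + 6*31 + 26 mod 53 = 5
LHS != RHS

No, not on the curve


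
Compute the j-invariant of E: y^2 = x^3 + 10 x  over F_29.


Delta = -16(4 a^3 + 27 b^2) mod 29 = 3
-1728 * (4 a)^3 = -1728 * (4*10)^3 mod 29 = 22
j = 22 * 3^(-1) mod 29 = 17

j = 17 (mod 29)


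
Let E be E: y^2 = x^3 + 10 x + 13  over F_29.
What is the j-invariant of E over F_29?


Delta = -16(4 a^3 + 27 b^2) mod 29 = 17
-1728 * (4 a)^3 = -1728 * (4*10)^3 mod 29 = 22
j = 22 * 17^(-1) mod 29 = 3

j = 3 (mod 29)


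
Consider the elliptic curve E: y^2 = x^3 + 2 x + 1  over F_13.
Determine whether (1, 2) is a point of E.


Check whether y^2 = x^3 + 2 x + 1 (mod 13) for (x, y) = (1, 2).
LHS: y^2 = 2^2 mod 13 = 4
RHS: x^3 + 2 x + 1 = 1^3 + 2*1 + 1 mod 13 = 4
LHS = RHS

Yes, on the curve


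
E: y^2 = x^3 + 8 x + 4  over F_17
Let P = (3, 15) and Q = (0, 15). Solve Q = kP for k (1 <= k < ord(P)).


Enumerate multiples of P until we hit Q = (0, 15):
  1P = (3, 15)
  2P = (10, 8)
  3P = (5, 4)
  4P = (1, 8)
  5P = (4, 7)
  6P = (6, 9)
  7P = (12, 3)
  8P = (0, 15)
Match found at i = 8.

k = 8


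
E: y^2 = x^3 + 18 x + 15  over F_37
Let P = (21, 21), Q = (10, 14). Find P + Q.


P != Q, so use the chord formula.
s = (y2 - y1) / (x2 - x1) = (30) / (26) mod 37 = 4
x3 = s^2 - x1 - x2 mod 37 = 4^2 - 21 - 10 = 22
y3 = s (x1 - x3) - y1 mod 37 = 4 * (21 - 22) - 21 = 12

P + Q = (22, 12)


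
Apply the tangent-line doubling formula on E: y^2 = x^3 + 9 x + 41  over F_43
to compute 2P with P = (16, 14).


Doubling: s = (3 x1^2 + a) / (2 y1)
s = (3*16^2 + 9) / (2*14) mod 43 = 17
x3 = s^2 - 2 x1 mod 43 = 17^2 - 2*16 = 42
y3 = s (x1 - x3) - y1 mod 43 = 17 * (16 - 42) - 14 = 17

2P = (42, 17)


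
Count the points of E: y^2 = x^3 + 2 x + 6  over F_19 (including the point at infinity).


For each x in F_19, count y with y^2 = x^3 + 2 x + 6 mod 19:
  x = 0: RHS = 6, y in [5, 14]  -> 2 point(s)
  x = 1: RHS = 9, y in [3, 16]  -> 2 point(s)
  x = 3: RHS = 1, y in [1, 18]  -> 2 point(s)
  x = 6: RHS = 6, y in [5, 14]  -> 2 point(s)
  x = 10: RHS = 0, y in [0]  -> 1 point(s)
  x = 13: RHS = 6, y in [5, 14]  -> 2 point(s)
  x = 14: RHS = 4, y in [2, 17]  -> 2 point(s)
  x = 16: RHS = 11, y in [7, 12]  -> 2 point(s)
Affine points: 15. Add the point at infinity: total = 16.

#E(F_19) = 16


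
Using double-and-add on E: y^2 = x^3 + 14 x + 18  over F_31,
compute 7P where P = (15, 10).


k = 7 = 111_2 (binary, LSB first: 111)
Double-and-add from P = (15, 10):
  bit 0 = 1: acc = O + (15, 10) = (15, 10)
  bit 1 = 1: acc = (15, 10) + (26, 28) = (6, 16)
  bit 2 = 1: acc = (6, 16) + (7, 26) = (25, 11)

7P = (25, 11)


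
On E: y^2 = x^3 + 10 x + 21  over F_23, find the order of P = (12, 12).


Compute successive multiples of P until we hit O:
  1P = (12, 12)
  2P = (1, 20)
  3P = (13, 18)
  4P = (11, 17)
  5P = (2, 7)
  6P = (15, 21)
  7P = (5, 9)
  8P = (9, 9)
  ... (continuing to 23P)
  23P = O

ord(P) = 23


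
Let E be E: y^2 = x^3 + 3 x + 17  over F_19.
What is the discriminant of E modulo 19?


4 a^3 + 27 b^2 = 4*3^3 + 27*17^2 = 108 + 7803 = 7911
Delta = -16 * (7911) = -126576
Delta mod 19 = 2

Delta = 2 (mod 19)


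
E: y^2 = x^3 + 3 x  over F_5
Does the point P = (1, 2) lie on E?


Check whether y^2 = x^3 + 3 x + 0 (mod 5) for (x, y) = (1, 2).
LHS: y^2 = 2^2 mod 5 = 4
RHS: x^3 + 3 x + 0 = 1^3 + 3*1 + 0 mod 5 = 4
LHS = RHS

Yes, on the curve


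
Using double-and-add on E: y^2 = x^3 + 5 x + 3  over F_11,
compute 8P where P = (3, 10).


k = 8 = 1000_2 (binary, LSB first: 0001)
Double-and-add from P = (3, 10):
  bit 0 = 0: acc unchanged = O
  bit 1 = 0: acc unchanged = O
  bit 2 = 0: acc unchanged = O
  bit 3 = 1: acc = O + (3, 1) = (3, 1)

8P = (3, 1)


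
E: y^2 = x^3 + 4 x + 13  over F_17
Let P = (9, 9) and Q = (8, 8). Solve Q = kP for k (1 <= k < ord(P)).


Enumerate multiples of P until we hit Q = (8, 8):
  1P = (9, 9)
  2P = (12, 15)
  3P = (0, 9)
  4P = (8, 8)
Match found at i = 4.

k = 4


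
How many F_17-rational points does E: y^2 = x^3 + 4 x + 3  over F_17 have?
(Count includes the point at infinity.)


For each x in F_17, count y with y^2 = x^3 + 4 x + 3 mod 17:
  x = 1: RHS = 8, y in [5, 12]  -> 2 point(s)
  x = 2: RHS = 2, y in [6, 11]  -> 2 point(s)
  x = 3: RHS = 8, y in [5, 12]  -> 2 point(s)
  x = 4: RHS = 15, y in [7, 10]  -> 2 point(s)
  x = 7: RHS = 0, y in [0]  -> 1 point(s)
  x = 11: RHS = 1, y in [1, 16]  -> 2 point(s)
  x = 13: RHS = 8, y in [5, 12]  -> 2 point(s)
  x = 14: RHS = 15, y in [7, 10]  -> 2 point(s)
  x = 15: RHS = 4, y in [2, 15]  -> 2 point(s)
  x = 16: RHS = 15, y in [7, 10]  -> 2 point(s)
Affine points: 19. Add the point at infinity: total = 20.

#E(F_17) = 20


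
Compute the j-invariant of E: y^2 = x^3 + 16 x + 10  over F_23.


Delta = -16(4 a^3 + 27 b^2) mod 23 = 4
-1728 * (4 a)^3 = -1728 * (4*16)^3 mod 23 = 7
j = 7 * 4^(-1) mod 23 = 19

j = 19 (mod 23)


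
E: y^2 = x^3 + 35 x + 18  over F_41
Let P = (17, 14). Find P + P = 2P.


Doubling: s = (3 x1^2 + a) / (2 y1)
s = (3*17^2 + 35) / (2*14) mod 41 = 0
x3 = s^2 - 2 x1 mod 41 = 0^2 - 2*17 = 7
y3 = s (x1 - x3) - y1 mod 41 = 0 * (17 - 7) - 14 = 27

2P = (7, 27)


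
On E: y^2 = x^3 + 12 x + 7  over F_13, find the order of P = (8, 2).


Compute successive multiples of P until we hit O:
  1P = (8, 2)
  2P = (11, 1)
  3P = (10, 3)
  4P = (5, 6)
  5P = (9, 8)
  6P = (6, 10)
  7P = (2, 0)
  8P = (6, 3)
  ... (continuing to 14P)
  14P = O

ord(P) = 14


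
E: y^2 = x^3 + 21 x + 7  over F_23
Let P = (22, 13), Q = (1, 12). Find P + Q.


P != Q, so use the chord formula.
s = (y2 - y1) / (x2 - x1) = (22) / (2) mod 23 = 11
x3 = s^2 - x1 - x2 mod 23 = 11^2 - 22 - 1 = 6
y3 = s (x1 - x3) - y1 mod 23 = 11 * (22 - 6) - 13 = 2

P + Q = (6, 2)


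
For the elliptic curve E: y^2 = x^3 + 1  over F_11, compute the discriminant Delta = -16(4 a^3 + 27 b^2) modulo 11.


4 a^3 + 27 b^2 = 4*0^3 + 27*1^2 = 0 + 27 = 27
Delta = -16 * (27) = -432
Delta mod 11 = 8

Delta = 8 (mod 11)


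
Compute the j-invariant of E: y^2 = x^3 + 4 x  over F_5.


Delta = -16(4 a^3 + 27 b^2) mod 5 = 4
-1728 * (4 a)^3 = -1728 * (4*4)^3 mod 5 = 2
j = 2 * 4^(-1) mod 5 = 3

j = 3 (mod 5)


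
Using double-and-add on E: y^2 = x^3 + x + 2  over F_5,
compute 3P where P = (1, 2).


k = 3 = 11_2 (binary, LSB first: 11)
Double-and-add from P = (1, 2):
  bit 0 = 1: acc = O + (1, 2) = (1, 2)
  bit 1 = 1: acc = (1, 2) + (4, 0) = (1, 3)

3P = (1, 3)


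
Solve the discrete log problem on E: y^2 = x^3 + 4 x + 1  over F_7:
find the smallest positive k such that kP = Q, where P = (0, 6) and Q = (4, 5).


Enumerate multiples of P until we hit Q = (4, 5):
  1P = (0, 6)
  2P = (4, 2)
  3P = (4, 5)
Match found at i = 3.

k = 3


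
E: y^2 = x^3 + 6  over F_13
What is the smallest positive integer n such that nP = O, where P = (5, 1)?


Compute successive multiples of P until we hit O:
  1P = (5, 1)
  2P = (2, 1)
  3P = (6, 12)
  4P = (6, 1)
  5P = (2, 12)
  6P = (5, 12)
  7P = O

ord(P) = 7


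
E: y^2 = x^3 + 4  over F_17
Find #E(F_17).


For each x in F_17, count y with y^2 = x^3 + 0 x + 4 mod 17:
  x = 0: RHS = 4, y in [2, 15]  -> 2 point(s)
  x = 4: RHS = 0, y in [0]  -> 1 point(s)
  x = 6: RHS = 16, y in [4, 13]  -> 2 point(s)
  x = 9: RHS = 2, y in [6, 11]  -> 2 point(s)
  x = 10: RHS = 1, y in [1, 16]  -> 2 point(s)
  x = 11: RHS = 9, y in [3, 14]  -> 2 point(s)
  x = 12: RHS = 15, y in [7, 10]  -> 2 point(s)
  x = 13: RHS = 8, y in [5, 12]  -> 2 point(s)
  x = 15: RHS = 13, y in [8, 9]  -> 2 point(s)
Affine points: 17. Add the point at infinity: total = 18.

#E(F_17) = 18


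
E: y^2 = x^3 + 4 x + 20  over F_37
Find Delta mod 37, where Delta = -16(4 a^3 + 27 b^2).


4 a^3 + 27 b^2 = 4*4^3 + 27*20^2 = 256 + 10800 = 11056
Delta = -16 * (11056) = -176896
Delta mod 37 = 1

Delta = 1 (mod 37)
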